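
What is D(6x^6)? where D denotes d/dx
36 x^{5}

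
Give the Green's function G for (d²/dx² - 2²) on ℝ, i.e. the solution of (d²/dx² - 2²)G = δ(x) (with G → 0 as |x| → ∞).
-\frac{e^{-2|x|}}{4}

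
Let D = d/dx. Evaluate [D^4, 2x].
8D^{3}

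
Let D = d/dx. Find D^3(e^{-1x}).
- e^{- x}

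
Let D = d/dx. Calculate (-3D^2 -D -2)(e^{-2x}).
- 12 e^{- 2 x}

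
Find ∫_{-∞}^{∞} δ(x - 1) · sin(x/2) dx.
\sin{\left(\frac{1}{2} \right)}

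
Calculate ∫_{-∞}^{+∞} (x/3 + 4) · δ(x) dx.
4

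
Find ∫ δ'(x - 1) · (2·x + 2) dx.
-2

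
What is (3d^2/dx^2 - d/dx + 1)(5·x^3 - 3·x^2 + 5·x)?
5 x^{3} - 18 x^{2} + 101 x - 23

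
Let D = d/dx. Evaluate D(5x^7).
35 x^{6}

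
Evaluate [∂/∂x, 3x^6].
18 x^{5}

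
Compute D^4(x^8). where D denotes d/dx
1680 x^{4}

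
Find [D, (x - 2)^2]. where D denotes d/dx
2 x - 4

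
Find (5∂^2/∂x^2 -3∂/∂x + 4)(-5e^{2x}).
- 90 e^{2 x}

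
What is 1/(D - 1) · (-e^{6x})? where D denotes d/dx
- \frac{e^{6 x}}{5}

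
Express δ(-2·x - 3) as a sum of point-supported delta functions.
\frac{\delta(x + 3/2)}{2}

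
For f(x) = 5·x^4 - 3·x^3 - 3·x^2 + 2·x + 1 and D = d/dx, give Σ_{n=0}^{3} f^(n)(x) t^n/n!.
t^{3} \left(20 x - 3\right) + t^{2} \left(30 x^{2} - 9 x - 3\right) + t \left(20 x^{3} - 9 x^{2} - 6 x + 2\right) + 5 x^{4} - 3 x^{3} - 3 x^{2} + 2 x + 1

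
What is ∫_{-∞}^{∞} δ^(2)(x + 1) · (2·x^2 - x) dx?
4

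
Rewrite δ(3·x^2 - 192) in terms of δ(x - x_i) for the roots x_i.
\frac{\delta(x - 8) + \delta(x + 8)}{48}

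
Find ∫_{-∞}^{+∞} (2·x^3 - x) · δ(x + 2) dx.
-14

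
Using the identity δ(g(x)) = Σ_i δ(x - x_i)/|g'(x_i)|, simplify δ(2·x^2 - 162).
\frac{\delta(x - 9) + \delta(x + 9)}{36}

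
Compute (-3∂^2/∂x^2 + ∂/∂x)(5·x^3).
15 x \left(x - 6\right)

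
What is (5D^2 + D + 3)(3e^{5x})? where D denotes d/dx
399 e^{5 x}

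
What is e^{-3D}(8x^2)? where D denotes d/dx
8 x^{2} - 48 x + 72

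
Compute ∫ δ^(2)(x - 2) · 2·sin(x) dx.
- 2 \sin{\left(2 \right)}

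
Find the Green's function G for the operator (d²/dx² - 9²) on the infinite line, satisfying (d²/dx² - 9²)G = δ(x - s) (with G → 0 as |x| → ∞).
-\frac{e^{-9|x-s|}}{18}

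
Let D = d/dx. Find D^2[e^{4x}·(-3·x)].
\left(- 48 x - 24\right) e^{4 x}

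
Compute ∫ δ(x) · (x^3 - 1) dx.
-1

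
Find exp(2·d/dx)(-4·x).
- 4 x - 8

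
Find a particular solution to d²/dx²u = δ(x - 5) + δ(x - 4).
\frac{|x - 5|}{2} + \frac{|x - 4|}{2}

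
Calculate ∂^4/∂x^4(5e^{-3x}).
405 e^{- 3 x}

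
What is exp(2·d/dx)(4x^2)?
4 x^{2} + 16 x + 16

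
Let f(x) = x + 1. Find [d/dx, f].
1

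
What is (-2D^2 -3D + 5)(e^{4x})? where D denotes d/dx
- 39 e^{4 x}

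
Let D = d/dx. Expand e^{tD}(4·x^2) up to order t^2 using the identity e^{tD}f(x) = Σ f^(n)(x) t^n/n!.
4 t^{2} + 8 t x + 4 x^{2}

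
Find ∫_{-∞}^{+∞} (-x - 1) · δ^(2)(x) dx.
0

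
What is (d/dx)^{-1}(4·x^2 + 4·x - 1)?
\frac{4 x^{3}}{3} + 2 x^{2} - x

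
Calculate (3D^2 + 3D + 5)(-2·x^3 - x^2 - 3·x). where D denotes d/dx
- 10 x^{3} - 23 x^{2} - 57 x - 15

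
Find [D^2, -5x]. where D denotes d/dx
-10D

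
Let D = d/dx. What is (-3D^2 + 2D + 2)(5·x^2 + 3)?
10 x^{2} + 20 x - 24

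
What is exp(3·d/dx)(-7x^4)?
- 7 x^{4} - 84 x^{3} - 378 x^{2} - 756 x - 567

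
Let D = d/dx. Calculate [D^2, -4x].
-8D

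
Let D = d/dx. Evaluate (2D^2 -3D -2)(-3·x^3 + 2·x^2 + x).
6 x^{3} + 23 x^{2} - 50 x + 5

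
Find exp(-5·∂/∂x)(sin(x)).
\sin{\left(x - 5 \right)}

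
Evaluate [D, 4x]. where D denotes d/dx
4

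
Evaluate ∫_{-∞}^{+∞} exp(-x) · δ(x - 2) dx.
e^{-2}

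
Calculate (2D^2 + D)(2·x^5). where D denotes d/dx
10 x^{3} \left(x + 8\right)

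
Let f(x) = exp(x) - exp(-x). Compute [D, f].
2 \cosh{\left(x \right)}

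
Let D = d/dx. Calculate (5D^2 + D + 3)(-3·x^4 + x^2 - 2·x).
- 9 x^{4} - 12 x^{3} - 177 x^{2} - 4 x + 8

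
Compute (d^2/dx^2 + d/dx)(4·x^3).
12 x \left(x + 2\right)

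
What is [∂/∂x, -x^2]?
- 2 x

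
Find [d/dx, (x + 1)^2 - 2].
2 x + 2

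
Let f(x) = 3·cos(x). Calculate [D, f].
- 3 \sin{\left(x \right)}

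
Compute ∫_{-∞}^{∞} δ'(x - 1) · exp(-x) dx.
e^{-1}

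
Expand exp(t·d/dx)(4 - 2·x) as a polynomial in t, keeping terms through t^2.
- 2 t - 2 x + 4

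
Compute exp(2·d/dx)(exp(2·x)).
e^{2 x + 4}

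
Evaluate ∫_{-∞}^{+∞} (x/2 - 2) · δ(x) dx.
-2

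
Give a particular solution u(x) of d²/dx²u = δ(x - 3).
\frac{|x - 3|}{2}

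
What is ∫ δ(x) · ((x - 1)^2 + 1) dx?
2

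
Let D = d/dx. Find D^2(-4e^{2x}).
- 16 e^{2 x}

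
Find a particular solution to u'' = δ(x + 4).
\frac{|x + 4|}{2}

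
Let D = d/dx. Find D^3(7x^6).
840 x^{3}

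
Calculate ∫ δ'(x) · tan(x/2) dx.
- \frac{1}{2}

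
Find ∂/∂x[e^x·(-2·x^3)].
2 x^{2} \left(- x - 3\right) e^{x}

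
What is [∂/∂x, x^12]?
12 x^{11}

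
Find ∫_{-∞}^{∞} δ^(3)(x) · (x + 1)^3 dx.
-6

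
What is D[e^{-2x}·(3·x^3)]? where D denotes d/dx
x^{2} \left(9 - 6 x\right) e^{- 2 x}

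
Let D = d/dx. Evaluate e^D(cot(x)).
\cot{\left(x + 1 \right)}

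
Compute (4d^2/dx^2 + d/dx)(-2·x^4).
8 x^{2} \left(- x - 12\right)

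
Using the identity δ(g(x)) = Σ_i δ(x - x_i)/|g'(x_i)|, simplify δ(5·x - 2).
\frac{\delta(x - 2/5)}{5}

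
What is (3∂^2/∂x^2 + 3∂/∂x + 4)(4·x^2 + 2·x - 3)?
16 x^{2} + 32 x + 18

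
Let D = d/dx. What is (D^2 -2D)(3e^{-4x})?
72 e^{- 4 x}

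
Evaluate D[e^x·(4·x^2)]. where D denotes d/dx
4 x \left(x + 2\right) e^{x}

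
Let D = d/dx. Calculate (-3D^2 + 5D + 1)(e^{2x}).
- e^{2 x}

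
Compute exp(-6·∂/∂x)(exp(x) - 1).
e^{x - 6} - 1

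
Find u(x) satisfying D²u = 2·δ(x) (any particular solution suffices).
|x|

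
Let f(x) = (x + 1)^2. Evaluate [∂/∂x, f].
2 x + 2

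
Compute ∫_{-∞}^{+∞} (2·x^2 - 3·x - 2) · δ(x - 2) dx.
0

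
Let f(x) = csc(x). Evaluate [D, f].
- \cot{\left(x \right)} \csc{\left(x \right)}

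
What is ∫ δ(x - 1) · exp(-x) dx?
e^{-1}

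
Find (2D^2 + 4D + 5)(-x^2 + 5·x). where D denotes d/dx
- 5 x^{2} + 17 x + 16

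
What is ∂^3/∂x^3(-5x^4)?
- 120 x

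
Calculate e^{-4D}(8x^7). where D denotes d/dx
8 x^{7} - 224 x^{6} + 2688 x^{5} - 17920 x^{4} + 71680 x^{3} - 172032 x^{2} + 229376 x - 131072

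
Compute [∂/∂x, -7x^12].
- 84 x^{11}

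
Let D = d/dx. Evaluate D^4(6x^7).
5040 x^{3}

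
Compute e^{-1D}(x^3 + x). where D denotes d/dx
x^{3} - 3 x^{2} + 4 x - 2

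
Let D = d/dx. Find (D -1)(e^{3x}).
2 e^{3 x}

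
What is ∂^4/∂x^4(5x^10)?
25200 x^{6}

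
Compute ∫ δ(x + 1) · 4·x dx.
-4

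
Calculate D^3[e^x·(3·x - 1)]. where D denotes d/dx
\left(3 x + 8\right) e^{x}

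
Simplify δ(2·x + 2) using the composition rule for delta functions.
\frac{\delta(x + 1)}{2}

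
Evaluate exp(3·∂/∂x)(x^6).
x^{6} + 18 x^{5} + 135 x^{4} + 540 x^{3} + 1215 x^{2} + 1458 x + 729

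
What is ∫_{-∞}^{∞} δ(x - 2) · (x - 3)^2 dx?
1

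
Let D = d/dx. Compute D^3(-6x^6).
- 720 x^{3}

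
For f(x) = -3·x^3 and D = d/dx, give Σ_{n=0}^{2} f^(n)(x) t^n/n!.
3 x \left(- 3 t^{2} - 3 t x - x^{2}\right)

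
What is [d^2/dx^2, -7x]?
-14\frac{d}{dx}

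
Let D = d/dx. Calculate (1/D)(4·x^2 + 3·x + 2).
\frac{4 x^{3}}{3} + \frac{3 x^{2}}{2} + 2 x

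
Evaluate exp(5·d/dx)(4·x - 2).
4 x + 18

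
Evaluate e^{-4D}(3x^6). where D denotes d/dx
3 x^{6} - 72 x^{5} + 720 x^{4} - 3840 x^{3} + 11520 x^{2} - 18432 x + 12288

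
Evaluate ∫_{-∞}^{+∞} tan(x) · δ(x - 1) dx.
\tan{\left(1 \right)}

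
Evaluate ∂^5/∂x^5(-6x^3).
0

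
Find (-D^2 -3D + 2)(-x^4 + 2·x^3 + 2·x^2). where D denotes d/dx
- 2 x^{4} + 16 x^{3} - 2 x^{2} - 24 x - 4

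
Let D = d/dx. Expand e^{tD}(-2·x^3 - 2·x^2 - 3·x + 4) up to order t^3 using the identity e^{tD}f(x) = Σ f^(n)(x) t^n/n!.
- 2 t^{3} - t^{2} \left(6 x + 2\right) - t \left(6 x^{2} + 4 x + 3\right) - 2 x^{3} - 2 x^{2} - 3 x + 4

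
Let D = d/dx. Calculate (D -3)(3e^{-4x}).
- 21 e^{- 4 x}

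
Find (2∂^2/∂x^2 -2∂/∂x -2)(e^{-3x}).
22 e^{- 3 x}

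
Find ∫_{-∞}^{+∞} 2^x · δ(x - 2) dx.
4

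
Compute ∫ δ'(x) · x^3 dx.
0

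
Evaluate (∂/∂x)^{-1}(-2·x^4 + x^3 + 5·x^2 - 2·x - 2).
- \frac{2 x^{5}}{5} + \frac{x^{4}}{4} + \frac{5 x^{3}}{3} - x^{2} - 2 x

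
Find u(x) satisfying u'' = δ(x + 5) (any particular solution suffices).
\frac{|x + 5|}{2}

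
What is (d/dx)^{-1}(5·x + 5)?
\frac{5 x^{2}}{2} + 5 x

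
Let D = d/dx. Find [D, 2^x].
2^{x} \log{\left(2 \right)}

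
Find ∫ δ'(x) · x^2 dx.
0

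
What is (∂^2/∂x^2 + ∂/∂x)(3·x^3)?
9 x \left(x + 2\right)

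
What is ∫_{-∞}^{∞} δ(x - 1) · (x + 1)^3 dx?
8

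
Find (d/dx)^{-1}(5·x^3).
\frac{5 x^{4}}{4}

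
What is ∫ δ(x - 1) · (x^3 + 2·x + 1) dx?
4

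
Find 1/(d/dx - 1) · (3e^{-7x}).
- \frac{3 e^{- 7 x}}{8}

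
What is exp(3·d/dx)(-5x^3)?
- 5 x^{3} - 45 x^{2} - 135 x - 135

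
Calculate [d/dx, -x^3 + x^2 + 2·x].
- 3 x^{2} + 2 x + 2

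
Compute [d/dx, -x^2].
- 2 x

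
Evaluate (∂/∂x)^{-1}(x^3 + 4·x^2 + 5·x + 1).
\frac{x^{4}}{4} + \frac{4 x^{3}}{3} + \frac{5 x^{2}}{2} + x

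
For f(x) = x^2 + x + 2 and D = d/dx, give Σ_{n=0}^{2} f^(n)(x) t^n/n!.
t^{2} + t \left(2 x + 1\right) + x^{2} + x + 2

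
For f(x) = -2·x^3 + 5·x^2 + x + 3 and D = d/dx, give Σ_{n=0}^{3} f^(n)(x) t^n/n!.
- 2 t^{3} + t^{2} \left(5 - 6 x\right) + t \left(- 6 x^{2} + 10 x + 1\right) - 2 x^{3} + 5 x^{2} + x + 3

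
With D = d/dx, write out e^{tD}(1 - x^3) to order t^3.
- t^{3} - 3 t^{2} x - 3 t x^{2} - x^{3} + 1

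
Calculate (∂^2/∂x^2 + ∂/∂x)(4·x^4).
16 x^{2} \left(x + 3\right)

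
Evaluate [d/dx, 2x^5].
10 x^{4}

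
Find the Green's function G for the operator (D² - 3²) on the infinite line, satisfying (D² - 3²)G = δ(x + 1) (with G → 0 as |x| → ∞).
-\frac{e^{-3|x + 1|}}{6}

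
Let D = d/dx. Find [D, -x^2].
- 2 x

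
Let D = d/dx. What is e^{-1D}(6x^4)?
6 x^{4} - 24 x^{3} + 36 x^{2} - 24 x + 6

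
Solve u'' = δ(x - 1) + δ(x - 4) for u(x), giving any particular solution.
\frac{|x - 1|}{2} + \frac{|x - 4|}{2}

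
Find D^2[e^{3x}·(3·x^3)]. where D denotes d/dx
9 x \left(3 x^{2} + 6 x + 2\right) e^{3 x}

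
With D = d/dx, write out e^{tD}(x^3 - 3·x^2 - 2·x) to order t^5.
t^{3} + 3 t^{2} \left(x - 1\right) - t \left(- 3 x^{2} + 6 x + 2\right) + x^{3} - 3 x^{2} - 2 x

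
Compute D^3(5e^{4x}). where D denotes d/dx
320 e^{4 x}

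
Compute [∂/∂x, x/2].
\frac{1}{2}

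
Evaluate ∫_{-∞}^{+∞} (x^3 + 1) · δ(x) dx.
1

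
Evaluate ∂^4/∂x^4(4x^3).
0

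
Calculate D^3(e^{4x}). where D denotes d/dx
64 e^{4 x}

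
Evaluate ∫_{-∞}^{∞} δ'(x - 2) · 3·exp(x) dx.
- 3 e^{2}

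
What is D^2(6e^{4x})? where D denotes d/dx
96 e^{4 x}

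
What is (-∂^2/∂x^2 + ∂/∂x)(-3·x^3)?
9 x \left(2 - x\right)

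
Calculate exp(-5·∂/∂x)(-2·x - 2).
8 - 2 x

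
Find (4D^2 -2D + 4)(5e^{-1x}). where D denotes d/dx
50 e^{- x}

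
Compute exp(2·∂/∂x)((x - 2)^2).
x^{2}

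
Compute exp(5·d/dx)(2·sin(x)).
2 \sin{\left(x + 5 \right)}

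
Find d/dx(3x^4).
12 x^{3}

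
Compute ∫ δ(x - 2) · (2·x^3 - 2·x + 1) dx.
13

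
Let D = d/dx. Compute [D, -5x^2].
- 10 x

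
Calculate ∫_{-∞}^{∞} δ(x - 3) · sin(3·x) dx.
\sin{\left(9 \right)}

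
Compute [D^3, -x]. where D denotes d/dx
-3D^{2}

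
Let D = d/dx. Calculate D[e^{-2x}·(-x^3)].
x^{2} \left(2 x - 3\right) e^{- 2 x}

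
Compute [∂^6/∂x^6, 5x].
30\frac{d^{5}}{dx^{5}}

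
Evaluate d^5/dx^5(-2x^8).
- 13440 x^{3}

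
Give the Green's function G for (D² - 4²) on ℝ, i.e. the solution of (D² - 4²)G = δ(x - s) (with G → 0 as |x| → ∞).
-\frac{e^{-4|x-s|}}{8}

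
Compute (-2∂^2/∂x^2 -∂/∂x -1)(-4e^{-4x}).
116 e^{- 4 x}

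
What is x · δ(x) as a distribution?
0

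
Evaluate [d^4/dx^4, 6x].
24\frac{d^{3}}{dx^{3}}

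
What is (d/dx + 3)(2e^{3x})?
12 e^{3 x}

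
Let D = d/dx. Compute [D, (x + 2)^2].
2 x + 4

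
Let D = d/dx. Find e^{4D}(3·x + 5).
3 x + 17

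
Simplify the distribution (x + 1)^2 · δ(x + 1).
0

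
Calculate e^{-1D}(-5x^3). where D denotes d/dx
- 5 x^{3} + 15 x^{2} - 15 x + 5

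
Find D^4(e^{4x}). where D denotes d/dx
256 e^{4 x}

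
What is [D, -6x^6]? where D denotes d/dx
- 36 x^{5}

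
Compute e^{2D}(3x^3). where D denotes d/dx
3 x^{3} + 18 x^{2} + 36 x + 24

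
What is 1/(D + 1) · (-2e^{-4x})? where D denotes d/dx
\frac{2 e^{- 4 x}}{3}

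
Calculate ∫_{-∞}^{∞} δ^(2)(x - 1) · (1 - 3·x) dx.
0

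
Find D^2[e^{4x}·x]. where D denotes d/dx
\left(16 x + 8\right) e^{4 x}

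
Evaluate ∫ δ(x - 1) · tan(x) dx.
\tan{\left(1 \right)}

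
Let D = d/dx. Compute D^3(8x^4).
192 x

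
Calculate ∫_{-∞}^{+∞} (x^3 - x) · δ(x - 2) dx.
6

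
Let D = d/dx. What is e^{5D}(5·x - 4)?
5 x + 21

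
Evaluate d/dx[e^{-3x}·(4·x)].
4 \left(1 - 3 x\right) e^{- 3 x}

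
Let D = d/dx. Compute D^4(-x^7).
- 840 x^{3}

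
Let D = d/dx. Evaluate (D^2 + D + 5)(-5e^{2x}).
- 55 e^{2 x}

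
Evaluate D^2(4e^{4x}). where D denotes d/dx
64 e^{4 x}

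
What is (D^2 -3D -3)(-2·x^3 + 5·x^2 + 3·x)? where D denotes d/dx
6 x^{3} + 3 x^{2} - 51 x + 1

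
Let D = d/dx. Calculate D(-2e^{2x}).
- 4 e^{2 x}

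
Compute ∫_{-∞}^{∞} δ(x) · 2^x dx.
1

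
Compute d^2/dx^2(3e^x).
3 e^{x}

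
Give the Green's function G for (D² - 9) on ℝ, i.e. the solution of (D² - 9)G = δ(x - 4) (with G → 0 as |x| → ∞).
-\frac{e^{-3|x - 4|}}{6}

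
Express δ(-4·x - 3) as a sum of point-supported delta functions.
\frac{\delta(x + 3/4)}{4}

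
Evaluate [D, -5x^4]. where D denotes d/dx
- 20 x^{3}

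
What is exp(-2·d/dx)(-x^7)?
- x^{7} + 14 x^{6} - 84 x^{5} + 280 x^{4} - 560 x^{3} + 672 x^{2} - 448 x + 128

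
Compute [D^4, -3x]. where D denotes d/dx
-12D^{3}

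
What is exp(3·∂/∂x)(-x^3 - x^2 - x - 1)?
- x^{3} - 10 x^{2} - 34 x - 40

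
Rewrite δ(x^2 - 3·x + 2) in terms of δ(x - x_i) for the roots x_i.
\frac{\delta(x - 1) + \delta(x - 2)}{1}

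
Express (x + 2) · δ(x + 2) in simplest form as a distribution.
0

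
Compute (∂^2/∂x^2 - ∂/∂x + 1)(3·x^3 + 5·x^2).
3 x^{3} - 4 x^{2} + 8 x + 10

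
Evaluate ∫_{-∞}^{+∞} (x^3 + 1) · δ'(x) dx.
0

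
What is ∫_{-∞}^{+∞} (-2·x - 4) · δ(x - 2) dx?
-8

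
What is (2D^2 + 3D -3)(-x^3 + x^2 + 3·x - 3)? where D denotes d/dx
3 x^{3} - 12 x^{2} - 15 x + 22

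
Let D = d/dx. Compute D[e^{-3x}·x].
\left(1 - 3 x\right) e^{- 3 x}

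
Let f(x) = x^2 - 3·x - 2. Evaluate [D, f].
2 x - 3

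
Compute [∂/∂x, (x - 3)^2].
2 x - 6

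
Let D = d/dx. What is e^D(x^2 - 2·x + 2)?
x^{2} + 1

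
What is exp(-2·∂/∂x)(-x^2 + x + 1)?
- x^{2} + 5 x - 5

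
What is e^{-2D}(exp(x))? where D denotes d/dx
e^{x - 2}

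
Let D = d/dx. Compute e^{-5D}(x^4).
x^{4} - 20 x^{3} + 150 x^{2} - 500 x + 625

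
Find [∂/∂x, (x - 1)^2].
2 x - 2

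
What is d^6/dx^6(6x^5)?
0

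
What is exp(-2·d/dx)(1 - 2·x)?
5 - 2 x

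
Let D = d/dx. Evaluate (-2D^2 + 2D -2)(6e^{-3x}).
- 156 e^{- 3 x}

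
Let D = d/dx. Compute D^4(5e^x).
5 e^{x}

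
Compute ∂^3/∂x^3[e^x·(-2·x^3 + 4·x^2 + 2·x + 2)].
2 \left(- x^{3} - 7 x^{2} - 5 x + 10\right) e^{x}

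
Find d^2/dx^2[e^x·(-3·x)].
3 \left(- x - 2\right) e^{x}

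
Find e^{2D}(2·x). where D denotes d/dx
2 x + 4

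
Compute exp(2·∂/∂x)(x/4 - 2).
\frac{x}{4} - \frac{3}{2}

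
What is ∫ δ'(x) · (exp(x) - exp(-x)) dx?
-2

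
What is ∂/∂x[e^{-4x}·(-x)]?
\left(4 x - 1\right) e^{- 4 x}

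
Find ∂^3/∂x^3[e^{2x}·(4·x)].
\left(32 x + 48\right) e^{2 x}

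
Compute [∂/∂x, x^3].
3 x^{2}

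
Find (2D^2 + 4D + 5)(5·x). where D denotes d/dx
25 x + 20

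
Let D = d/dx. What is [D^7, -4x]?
-28D^{6}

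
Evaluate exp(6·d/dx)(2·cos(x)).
2 \cos{\left(x + 6 \right)}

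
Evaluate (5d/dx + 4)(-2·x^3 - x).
- 8 x^{3} - 30 x^{2} - 4 x - 5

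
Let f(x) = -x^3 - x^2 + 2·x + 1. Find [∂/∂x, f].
- 3 x^{2} - 2 x + 2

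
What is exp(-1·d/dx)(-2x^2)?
- 2 x^{2} + 4 x - 2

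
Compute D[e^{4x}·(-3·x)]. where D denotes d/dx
\left(- 12 x - 3\right) e^{4 x}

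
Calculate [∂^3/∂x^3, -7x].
-21\frac{d^{2}}{dx^{2}}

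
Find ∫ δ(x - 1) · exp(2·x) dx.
e^{2}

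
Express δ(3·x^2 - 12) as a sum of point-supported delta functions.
\frac{\delta(x - 2) + \delta(x + 2)}{12}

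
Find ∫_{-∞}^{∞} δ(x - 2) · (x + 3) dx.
5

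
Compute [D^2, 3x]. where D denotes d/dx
6D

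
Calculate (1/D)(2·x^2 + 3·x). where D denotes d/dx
\frac{2 x^{3}}{3} + \frac{3 x^{2}}{2}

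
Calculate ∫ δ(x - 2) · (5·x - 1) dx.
9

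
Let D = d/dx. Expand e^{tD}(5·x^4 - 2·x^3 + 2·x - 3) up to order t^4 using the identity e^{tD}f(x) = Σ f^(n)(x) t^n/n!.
5 t^{4} + t^{3} \left(20 x - 2\right) + 6 t^{2} x \left(5 x - 1\right) + 2 t \left(10 x^{3} - 3 x^{2} + 1\right) + 5 x^{4} - 2 x^{3} + 2 x - 3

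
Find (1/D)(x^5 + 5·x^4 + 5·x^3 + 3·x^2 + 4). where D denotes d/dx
\frac{x^{6}}{6} + x^{5} + \frac{5 x^{4}}{4} + x^{3} + 4 x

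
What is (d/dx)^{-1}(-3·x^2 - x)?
- x^{3} - \frac{x^{2}}{2}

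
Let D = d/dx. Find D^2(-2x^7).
- 84 x^{5}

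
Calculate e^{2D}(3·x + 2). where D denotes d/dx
3 x + 8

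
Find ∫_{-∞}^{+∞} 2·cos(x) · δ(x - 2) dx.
2 \cos{\left(2 \right)}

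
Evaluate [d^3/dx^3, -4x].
-12\frac{d^{2}}{dx^{2}}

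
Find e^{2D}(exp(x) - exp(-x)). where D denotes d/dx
2 \sinh{\left(x + 2 \right)}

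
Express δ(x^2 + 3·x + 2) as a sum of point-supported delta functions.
\frac{\delta(x + 1) + \delta(x + 2)}{1}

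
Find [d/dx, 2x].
2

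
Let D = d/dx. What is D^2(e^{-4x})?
16 e^{- 4 x}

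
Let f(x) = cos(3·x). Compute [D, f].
- 3 \sin{\left(3 x \right)}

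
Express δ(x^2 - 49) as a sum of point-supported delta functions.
\frac{\delta(x - 7) + \delta(x + 7)}{14}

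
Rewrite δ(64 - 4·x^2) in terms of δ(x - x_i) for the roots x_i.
\frac{\delta(x - 4) + \delta(x + 4)}{32}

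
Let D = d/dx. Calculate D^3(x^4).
24 x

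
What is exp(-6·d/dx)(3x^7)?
3 x^{7} - 126 x^{6} + 2268 x^{5} - 22680 x^{4} + 136080 x^{3} - 489888 x^{2} + 979776 x - 839808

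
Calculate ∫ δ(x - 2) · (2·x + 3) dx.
7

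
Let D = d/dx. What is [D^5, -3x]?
-15D^{4}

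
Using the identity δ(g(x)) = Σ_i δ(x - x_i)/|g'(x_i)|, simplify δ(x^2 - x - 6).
\frac{\delta(x - 3) + \delta(x + 2)}{5}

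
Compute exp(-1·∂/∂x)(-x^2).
- x^{2} + 2 x - 1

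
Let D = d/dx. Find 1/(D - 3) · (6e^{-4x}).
- \frac{6 e^{- 4 x}}{7}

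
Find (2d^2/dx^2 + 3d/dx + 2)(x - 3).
2 x - 3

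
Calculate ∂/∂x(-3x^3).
- 9 x^{2}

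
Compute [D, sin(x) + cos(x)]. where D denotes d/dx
- \sin{\left(x \right)} + \cos{\left(x \right)}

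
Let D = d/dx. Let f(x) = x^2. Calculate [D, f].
2 x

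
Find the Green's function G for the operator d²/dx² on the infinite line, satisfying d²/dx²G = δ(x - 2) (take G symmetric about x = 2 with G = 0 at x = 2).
\frac{|x - 2|}{2}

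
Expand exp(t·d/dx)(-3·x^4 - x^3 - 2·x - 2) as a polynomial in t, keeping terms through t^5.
- 3 t^{4} - t^{3} \left(12 x + 1\right) - 3 t^{2} x \left(6 x + 1\right) - t \left(12 x^{3} + 3 x^{2} + 2\right) - 3 x^{4} - x^{3} - 2 x - 2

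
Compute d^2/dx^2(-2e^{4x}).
- 32 e^{4 x}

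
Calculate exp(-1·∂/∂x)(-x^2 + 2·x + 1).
- x^{2} + 4 x - 2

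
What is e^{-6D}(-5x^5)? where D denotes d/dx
- 5 x^{5} + 150 x^{4} - 1800 x^{3} + 10800 x^{2} - 32400 x + 38880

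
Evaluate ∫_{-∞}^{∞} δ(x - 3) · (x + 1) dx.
4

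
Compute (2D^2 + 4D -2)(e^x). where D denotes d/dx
4 e^{x}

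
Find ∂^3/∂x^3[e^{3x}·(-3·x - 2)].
\left(- 81 x - 135\right) e^{3 x}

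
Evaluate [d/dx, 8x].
8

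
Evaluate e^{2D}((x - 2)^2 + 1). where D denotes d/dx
x^{2} + 1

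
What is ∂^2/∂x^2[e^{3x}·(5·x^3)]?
15 x \left(3 x^{2} + 6 x + 2\right) e^{3 x}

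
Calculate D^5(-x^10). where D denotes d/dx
- 30240 x^{5}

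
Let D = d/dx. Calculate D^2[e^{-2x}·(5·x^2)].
10 \left(2 x^{2} - 4 x + 1\right) e^{- 2 x}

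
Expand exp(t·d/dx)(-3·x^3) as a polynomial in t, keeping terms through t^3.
- 3 t^{3} - 9 t^{2} x - 9 t x^{2} - 3 x^{3}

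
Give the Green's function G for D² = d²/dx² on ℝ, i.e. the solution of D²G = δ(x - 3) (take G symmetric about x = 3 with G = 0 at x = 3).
\frac{|x - 3|}{2}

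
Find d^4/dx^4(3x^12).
35640 x^{8}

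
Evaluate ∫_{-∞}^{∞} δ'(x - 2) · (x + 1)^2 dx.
-6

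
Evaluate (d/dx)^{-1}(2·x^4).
\frac{2 x^{5}}{5}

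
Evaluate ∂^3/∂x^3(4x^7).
840 x^{4}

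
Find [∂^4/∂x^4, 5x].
20\frac{d^{3}}{dx^{3}}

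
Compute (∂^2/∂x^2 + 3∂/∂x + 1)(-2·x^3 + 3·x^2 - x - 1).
- 2 x^{3} - 15 x^{2} + 5 x + 2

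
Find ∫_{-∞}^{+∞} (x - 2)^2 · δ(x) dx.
4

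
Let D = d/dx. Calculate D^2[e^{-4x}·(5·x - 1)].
8 \left(10 x - 7\right) e^{- 4 x}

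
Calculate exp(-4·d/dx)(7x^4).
7 x^{4} - 112 x^{3} + 672 x^{2} - 1792 x + 1792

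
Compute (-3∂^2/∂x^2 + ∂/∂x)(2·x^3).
6 x \left(x - 6\right)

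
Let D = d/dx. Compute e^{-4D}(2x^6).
2 x^{6} - 48 x^{5} + 480 x^{4} - 2560 x^{3} + 7680 x^{2} - 12288 x + 8192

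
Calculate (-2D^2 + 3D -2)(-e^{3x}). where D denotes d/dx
11 e^{3 x}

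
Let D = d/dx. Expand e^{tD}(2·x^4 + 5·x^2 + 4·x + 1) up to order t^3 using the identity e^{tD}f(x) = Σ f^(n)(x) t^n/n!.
8 t^{3} x + t^{2} \left(12 x^{2} + 5\right) + 2 t \left(4 x^{3} + 5 x + 2\right) + 2 x^{4} + 5 x^{2} + 4 x + 1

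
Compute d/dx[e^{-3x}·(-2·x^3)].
6 x^{2} \left(x - 1\right) e^{- 3 x}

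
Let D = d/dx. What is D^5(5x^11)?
277200 x^{6}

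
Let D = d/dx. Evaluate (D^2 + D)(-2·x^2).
- 4 x - 4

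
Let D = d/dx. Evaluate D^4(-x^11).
- 7920 x^{7}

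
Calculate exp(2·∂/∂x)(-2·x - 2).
- 2 x - 6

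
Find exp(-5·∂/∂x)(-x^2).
- x^{2} + 10 x - 25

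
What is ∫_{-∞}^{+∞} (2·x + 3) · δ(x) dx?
3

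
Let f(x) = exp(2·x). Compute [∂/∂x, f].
2 e^{2 x}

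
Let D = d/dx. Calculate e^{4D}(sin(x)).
\sin{\left(x + 4 \right)}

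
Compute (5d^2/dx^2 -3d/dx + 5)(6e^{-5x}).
870 e^{- 5 x}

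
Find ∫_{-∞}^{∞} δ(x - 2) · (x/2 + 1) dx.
2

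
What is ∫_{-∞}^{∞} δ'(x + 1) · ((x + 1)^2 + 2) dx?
0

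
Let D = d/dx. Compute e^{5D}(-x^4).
- x^{4} - 20 x^{3} - 150 x^{2} - 500 x - 625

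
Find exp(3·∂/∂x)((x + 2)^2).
x^{2} + 10 x + 25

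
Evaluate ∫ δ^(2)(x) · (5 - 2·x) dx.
0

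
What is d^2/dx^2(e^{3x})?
9 e^{3 x}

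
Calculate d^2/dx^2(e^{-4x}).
16 e^{- 4 x}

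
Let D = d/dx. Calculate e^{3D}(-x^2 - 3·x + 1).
- x^{2} - 9 x - 17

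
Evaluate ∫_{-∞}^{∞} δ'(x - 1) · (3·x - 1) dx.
-3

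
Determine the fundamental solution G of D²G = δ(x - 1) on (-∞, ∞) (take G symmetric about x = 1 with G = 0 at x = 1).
\frac{|x - 1|}{2}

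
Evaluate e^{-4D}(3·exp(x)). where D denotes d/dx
3 e^{x - 4}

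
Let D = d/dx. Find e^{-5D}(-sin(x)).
- \sin{\left(x - 5 \right)}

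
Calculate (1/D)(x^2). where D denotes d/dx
\frac{x^{3}}{3}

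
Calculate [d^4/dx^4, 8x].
32\frac{d^{3}}{dx^{3}}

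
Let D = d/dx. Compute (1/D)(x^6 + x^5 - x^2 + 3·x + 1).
\frac{x^{7}}{7} + \frac{x^{6}}{6} - \frac{x^{3}}{3} + \frac{3 x^{2}}{2} + x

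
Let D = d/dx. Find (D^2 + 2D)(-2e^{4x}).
- 48 e^{4 x}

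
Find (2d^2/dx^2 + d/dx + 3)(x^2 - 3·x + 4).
3 x^{2} - 7 x + 13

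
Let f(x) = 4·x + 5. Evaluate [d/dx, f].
4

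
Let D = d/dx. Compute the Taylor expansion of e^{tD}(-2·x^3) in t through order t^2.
2 x \left(- 3 t^{2} - 3 t x - x^{2}\right)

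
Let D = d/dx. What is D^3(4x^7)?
840 x^{4}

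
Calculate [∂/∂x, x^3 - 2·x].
3 x^{2} - 2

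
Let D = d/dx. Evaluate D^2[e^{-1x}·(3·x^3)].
3 x \left(x^{2} - 6 x + 6\right) e^{- x}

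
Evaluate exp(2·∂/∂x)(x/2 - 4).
\frac{x}{2} - 3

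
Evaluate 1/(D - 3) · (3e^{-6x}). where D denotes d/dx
- \frac{e^{- 6 x}}{3}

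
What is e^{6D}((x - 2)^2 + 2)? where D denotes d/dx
x^{2} + 8 x + 18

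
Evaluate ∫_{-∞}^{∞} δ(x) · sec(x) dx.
1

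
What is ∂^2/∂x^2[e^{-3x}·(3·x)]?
9 \left(3 x - 2\right) e^{- 3 x}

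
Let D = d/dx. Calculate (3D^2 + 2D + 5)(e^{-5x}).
70 e^{- 5 x}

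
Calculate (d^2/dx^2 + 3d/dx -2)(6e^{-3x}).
- 12 e^{- 3 x}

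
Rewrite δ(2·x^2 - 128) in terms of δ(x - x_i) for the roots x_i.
\frac{\delta(x - 8) + \delta(x + 8)}{32}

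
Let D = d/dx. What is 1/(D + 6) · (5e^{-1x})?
e^{- x}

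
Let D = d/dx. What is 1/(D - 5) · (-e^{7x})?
- \frac{e^{7 x}}{2}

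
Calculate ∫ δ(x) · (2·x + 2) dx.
2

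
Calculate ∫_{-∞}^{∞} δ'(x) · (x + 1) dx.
-1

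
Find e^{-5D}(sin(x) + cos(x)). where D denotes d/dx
\sqrt{2} \cos{\left(- x + \frac{\pi}{4} + 5 \right)}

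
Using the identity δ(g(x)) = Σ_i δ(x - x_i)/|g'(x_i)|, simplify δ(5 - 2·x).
\frac{\delta(x - 5/2)}{2}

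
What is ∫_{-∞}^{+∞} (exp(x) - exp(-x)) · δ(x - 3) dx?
2 \sinh{\left(3 \right)}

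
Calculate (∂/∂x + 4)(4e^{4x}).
32 e^{4 x}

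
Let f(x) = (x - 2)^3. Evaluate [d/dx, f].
3 \left(x - 2\right)^{2}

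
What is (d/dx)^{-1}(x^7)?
\frac{x^{8}}{8}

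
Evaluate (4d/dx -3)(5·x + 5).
5 - 15 x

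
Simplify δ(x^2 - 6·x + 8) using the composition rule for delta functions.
\frac{\delta(x - 2) + \delta(x - 4)}{2}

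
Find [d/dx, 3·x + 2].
3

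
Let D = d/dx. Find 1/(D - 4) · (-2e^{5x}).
- 2 e^{5 x}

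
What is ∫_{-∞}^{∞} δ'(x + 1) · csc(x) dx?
\cot{\left(1 \right)} \csc{\left(1 \right)}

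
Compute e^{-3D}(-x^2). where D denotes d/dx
- x^{2} + 6 x - 9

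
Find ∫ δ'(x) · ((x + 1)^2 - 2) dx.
-2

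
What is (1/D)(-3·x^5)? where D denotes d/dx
- \frac{x^{6}}{2}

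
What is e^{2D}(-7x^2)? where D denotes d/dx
- 7 x^{2} - 28 x - 28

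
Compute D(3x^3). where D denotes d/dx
9 x^{2}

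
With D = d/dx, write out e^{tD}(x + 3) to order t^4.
t + x + 3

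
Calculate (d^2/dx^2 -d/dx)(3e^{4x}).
36 e^{4 x}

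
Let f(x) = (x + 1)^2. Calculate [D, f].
2 x + 2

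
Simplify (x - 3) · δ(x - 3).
0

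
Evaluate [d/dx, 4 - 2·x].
-2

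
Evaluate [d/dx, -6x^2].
- 12 x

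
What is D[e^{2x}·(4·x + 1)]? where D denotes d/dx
\left(8 x + 6\right) e^{2 x}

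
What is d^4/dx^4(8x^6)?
2880 x^{2}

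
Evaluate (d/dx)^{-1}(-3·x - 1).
- \frac{3 x^{2}}{2} - x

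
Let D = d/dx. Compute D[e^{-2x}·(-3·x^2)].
6 x \left(x - 1\right) e^{- 2 x}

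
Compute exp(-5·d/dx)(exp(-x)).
e^{5 - x}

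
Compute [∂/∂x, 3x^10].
30 x^{9}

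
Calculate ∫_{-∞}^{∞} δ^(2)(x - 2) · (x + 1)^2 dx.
2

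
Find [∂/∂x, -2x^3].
- 6 x^{2}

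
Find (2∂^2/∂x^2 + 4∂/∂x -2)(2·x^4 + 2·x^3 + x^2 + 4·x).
- 4 x^{4} + 28 x^{3} + 70 x^{2} + 24 x + 20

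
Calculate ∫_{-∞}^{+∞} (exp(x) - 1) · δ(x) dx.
0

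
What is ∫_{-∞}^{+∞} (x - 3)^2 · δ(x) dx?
9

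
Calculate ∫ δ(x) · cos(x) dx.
1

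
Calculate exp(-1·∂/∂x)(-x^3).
- x^{3} + 3 x^{2} - 3 x + 1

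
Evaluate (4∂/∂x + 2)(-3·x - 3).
- 6 x - 18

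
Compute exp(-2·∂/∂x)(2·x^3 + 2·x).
2 x^{3} - 12 x^{2} + 26 x - 20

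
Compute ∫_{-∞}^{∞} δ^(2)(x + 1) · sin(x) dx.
\sin{\left(1 \right)}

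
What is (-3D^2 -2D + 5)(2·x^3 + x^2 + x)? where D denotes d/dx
10 x^{3} - 7 x^{2} - 35 x - 8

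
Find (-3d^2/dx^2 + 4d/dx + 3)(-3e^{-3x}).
108 e^{- 3 x}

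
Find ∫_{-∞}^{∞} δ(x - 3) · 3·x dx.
9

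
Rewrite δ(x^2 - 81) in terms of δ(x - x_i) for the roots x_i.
\frac{\delta(x - 9) + \delta(x + 9)}{18}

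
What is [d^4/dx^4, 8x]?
32\frac{d^{3}}{dx^{3}}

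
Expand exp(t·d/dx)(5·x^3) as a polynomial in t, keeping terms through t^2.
5 x \left(3 t^{2} + 3 t x + x^{2}\right)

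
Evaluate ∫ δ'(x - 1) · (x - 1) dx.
-1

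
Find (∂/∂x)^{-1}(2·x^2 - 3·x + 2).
\frac{2 x^{3}}{3} - \frac{3 x^{2}}{2} + 2 x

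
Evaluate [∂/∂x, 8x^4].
32 x^{3}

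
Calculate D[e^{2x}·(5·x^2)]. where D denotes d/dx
10 x \left(x + 1\right) e^{2 x}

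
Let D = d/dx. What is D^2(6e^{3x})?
54 e^{3 x}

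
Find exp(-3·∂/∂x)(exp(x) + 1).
e^{x - 3} + 1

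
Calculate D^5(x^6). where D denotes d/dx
720 x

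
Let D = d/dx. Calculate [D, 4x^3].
12 x^{2}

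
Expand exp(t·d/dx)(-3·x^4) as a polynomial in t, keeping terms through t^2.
3 x^{2} \left(- 6 t^{2} - 4 t x - x^{2}\right)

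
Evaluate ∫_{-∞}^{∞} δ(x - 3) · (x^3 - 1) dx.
26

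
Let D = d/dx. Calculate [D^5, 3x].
15D^{4}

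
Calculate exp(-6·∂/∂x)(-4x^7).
- 4 x^{7} + 168 x^{6} - 3024 x^{5} + 30240 x^{4} - 181440 x^{3} + 653184 x^{2} - 1306368 x + 1119744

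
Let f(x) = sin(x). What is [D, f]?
\cos{\left(x \right)}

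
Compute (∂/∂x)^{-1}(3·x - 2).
\frac{3 x^{2}}{2} - 2 x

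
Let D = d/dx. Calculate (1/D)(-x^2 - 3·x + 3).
- \frac{x^{3}}{3} - \frac{3 x^{2}}{2} + 3 x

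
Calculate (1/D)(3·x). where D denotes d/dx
\frac{3 x^{2}}{2}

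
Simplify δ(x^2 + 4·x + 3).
\frac{\delta(x + 1) + \delta(x + 3)}{2}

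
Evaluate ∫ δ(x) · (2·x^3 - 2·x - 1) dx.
-1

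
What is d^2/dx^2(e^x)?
e^{x}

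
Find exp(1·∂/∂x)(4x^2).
4 x^{2} + 8 x + 4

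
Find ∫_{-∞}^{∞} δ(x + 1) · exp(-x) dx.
e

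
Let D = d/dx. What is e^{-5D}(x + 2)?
x - 3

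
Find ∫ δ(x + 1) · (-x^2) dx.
-1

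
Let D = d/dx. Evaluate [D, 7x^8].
56 x^{7}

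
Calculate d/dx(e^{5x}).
5 e^{5 x}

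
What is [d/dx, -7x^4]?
- 28 x^{3}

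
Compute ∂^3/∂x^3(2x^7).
420 x^{4}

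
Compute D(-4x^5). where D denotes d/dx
- 20 x^{4}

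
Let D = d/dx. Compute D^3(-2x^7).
- 420 x^{4}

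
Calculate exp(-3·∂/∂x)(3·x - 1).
3 x - 10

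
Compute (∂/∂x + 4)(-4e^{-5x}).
4 e^{- 5 x}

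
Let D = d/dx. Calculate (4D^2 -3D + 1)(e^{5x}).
86 e^{5 x}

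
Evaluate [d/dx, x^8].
8 x^{7}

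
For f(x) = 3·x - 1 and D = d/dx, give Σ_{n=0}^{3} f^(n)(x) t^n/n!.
3 t + 3 x - 1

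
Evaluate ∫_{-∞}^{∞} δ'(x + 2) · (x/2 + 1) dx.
- \frac{1}{2}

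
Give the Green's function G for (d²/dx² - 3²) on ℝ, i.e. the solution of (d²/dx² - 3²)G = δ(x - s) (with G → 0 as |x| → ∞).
-\frac{e^{-3|x-s|}}{6}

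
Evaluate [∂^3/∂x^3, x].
3\frac{d^{2}}{dx^{2}}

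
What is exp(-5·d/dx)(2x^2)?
2 x^{2} - 20 x + 50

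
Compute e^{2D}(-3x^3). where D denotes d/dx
- 3 x^{3} - 18 x^{2} - 36 x - 24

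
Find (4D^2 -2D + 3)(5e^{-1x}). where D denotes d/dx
45 e^{- x}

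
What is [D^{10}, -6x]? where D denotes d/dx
-60D^{9}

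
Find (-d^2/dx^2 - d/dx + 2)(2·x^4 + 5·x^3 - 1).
4 x^{4} + 2 x^{3} - 39 x^{2} - 30 x - 2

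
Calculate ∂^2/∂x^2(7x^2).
14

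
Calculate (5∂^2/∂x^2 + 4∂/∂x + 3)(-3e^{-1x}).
- 12 e^{- x}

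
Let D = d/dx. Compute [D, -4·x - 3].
-4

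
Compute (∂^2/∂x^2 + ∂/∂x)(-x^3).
3 x \left(- x - 2\right)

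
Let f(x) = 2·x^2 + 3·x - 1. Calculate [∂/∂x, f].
4 x + 3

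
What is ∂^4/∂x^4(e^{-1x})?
e^{- x}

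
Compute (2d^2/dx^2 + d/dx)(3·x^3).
9 x \left(x + 4\right)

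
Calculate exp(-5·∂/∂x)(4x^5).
4 x^{5} - 100 x^{4} + 1000 x^{3} - 5000 x^{2} + 12500 x - 12500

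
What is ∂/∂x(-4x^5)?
- 20 x^{4}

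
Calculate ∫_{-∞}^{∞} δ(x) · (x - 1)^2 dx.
1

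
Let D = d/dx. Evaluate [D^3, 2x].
6D^{2}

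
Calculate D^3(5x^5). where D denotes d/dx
300 x^{2}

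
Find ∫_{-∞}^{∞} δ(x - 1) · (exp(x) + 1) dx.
1 + e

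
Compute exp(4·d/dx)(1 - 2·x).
- 2 x - 7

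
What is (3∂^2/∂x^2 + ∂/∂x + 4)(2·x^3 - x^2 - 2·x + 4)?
8 x^{3} + 2 x^{2} + 26 x + 8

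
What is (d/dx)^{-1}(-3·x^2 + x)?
- x^{3} + \frac{x^{2}}{2}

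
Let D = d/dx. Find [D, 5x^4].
20 x^{3}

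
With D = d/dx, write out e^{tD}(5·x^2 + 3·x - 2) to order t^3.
5 t^{2} + t \left(10 x + 3\right) + 5 x^{2} + 3 x - 2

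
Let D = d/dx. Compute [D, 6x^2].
12 x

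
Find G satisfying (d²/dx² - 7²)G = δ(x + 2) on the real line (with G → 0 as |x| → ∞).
-\frac{e^{-7|x + 2|}}{14}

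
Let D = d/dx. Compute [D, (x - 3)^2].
2 x - 6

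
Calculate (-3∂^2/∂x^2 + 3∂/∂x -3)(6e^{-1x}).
- 54 e^{- x}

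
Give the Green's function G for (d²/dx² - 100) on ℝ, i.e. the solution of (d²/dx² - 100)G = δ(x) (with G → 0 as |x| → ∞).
-\frac{e^{-10|x|}}{20}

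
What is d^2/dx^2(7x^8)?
392 x^{6}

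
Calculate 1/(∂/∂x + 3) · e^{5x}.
\frac{e^{5 x}}{8}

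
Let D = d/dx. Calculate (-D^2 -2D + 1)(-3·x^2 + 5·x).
- 3 x^{2} + 17 x - 4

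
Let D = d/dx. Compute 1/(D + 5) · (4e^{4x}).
\frac{4 e^{4 x}}{9}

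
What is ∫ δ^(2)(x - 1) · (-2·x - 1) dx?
0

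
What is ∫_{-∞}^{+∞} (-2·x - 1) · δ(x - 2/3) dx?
- \frac{7}{3}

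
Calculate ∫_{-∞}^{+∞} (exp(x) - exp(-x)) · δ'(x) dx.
-2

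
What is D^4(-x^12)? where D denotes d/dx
- 11880 x^{8}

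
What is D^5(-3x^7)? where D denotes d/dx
- 7560 x^{2}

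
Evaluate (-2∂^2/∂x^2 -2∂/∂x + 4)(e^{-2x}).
0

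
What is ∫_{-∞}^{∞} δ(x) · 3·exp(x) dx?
3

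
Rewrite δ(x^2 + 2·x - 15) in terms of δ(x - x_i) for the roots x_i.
\frac{\delta(x - 3) + \delta(x + 5)}{8}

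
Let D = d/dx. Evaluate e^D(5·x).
5 x + 5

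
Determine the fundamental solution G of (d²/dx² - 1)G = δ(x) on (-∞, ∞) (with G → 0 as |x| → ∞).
-\frac{e^{-|x|}}{2}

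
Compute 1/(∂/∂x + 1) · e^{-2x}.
- e^{- 2 x}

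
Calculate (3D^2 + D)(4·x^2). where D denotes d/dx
8 x + 24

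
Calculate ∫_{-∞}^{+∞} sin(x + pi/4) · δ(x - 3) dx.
\sin{\left(\frac{\pi}{4} + 3 \right)}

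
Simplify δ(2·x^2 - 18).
\frac{\delta(x - 3) + \delta(x + 3)}{12}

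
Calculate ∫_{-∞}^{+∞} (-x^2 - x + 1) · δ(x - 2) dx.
-5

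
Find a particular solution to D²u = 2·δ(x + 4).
|x + 4|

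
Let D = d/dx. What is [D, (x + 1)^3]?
3 \left(x + 1\right)^{2}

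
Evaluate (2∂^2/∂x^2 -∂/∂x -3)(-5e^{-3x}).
- 90 e^{- 3 x}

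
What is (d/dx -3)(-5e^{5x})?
- 10 e^{5 x}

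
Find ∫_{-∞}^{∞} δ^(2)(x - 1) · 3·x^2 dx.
6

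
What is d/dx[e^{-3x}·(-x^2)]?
x \left(3 x - 2\right) e^{- 3 x}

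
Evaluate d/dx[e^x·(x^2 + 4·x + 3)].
\left(x^{2} + 6 x + 7\right) e^{x}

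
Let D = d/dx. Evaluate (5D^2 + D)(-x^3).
3 x \left(- x - 10\right)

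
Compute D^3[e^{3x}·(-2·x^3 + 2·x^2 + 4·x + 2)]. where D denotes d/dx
\left(- 54 x^{3} - 108 x^{2} + 108 x + 186\right) e^{3 x}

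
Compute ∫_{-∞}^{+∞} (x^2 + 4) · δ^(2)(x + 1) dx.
2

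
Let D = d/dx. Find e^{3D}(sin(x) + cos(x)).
\sqrt{2} \sin{\left(x + \frac{\pi}{4} + 3 \right)}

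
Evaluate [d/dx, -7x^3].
- 21 x^{2}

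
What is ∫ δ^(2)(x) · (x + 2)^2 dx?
2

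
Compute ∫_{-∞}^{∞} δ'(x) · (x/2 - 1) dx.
- \frac{1}{2}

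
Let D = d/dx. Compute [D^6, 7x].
42D^{5}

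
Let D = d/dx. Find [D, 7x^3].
21 x^{2}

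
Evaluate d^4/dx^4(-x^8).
- 1680 x^{4}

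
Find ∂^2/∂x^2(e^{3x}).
9 e^{3 x}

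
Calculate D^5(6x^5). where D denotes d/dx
720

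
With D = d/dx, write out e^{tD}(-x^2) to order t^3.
- t^{2} - 2 t x - x^{2}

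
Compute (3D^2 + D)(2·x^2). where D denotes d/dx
4 x + 12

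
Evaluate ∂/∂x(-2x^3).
- 6 x^{2}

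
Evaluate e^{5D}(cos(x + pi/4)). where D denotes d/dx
\cos{\left(x + \frac{\pi}{4} + 5 \right)}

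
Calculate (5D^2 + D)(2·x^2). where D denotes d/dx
4 x + 20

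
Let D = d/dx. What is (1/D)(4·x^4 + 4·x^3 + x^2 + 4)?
\frac{4 x^{5}}{5} + x^{4} + \frac{x^{3}}{3} + 4 x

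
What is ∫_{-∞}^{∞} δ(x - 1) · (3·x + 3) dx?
6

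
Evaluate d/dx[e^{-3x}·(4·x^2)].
4 x \left(2 - 3 x\right) e^{- 3 x}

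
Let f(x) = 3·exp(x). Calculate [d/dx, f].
3 e^{x}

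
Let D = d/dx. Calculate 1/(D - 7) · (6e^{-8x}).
- \frac{2 e^{- 8 x}}{5}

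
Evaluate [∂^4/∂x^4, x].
4\frac{d^{3}}{dx^{3}}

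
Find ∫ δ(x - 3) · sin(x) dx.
\sin{\left(3 \right)}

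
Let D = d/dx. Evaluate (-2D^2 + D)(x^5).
5 x^{3} \left(x - 8\right)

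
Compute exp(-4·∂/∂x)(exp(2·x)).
e^{2 x - 8}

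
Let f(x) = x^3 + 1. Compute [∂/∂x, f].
3 x^{2}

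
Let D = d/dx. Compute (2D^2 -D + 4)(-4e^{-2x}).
- 56 e^{- 2 x}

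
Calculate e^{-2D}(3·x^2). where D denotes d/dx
3 x^{2} - 12 x + 12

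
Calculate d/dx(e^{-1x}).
- e^{- x}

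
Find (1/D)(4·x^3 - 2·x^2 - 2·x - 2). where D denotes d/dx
x^{4} - \frac{2 x^{3}}{3} - x^{2} - 2 x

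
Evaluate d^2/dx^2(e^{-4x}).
16 e^{- 4 x}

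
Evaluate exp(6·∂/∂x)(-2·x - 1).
- 2 x - 13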